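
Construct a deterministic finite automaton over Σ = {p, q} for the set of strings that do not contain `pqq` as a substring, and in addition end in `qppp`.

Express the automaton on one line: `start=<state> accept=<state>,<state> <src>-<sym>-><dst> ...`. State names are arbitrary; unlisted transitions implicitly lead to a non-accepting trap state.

start=s0 accept=s8 s0-p->s1 s0-q->s2 s1-p->s1 s1-q->s3 s2-p->s4 s2-q->s2 s3-p->s4 s3-q->s5 s4-p->s6 s4-q->s3 s5-p->s7 s5-q->s5 s6-p->s8 s6-q->s3 s7-p->s9 s7-q->s5 s8-p->s1 s8-q->s3 s9-p->s10 s9-q->s5 s10-p->s11 s10-q->s5 s11-p->s11 s11-q->s5

Build one automaton per condition and run them in lockstep. The first has 4 states tracking partial matches of the forbidden pattern `pqq`; the second has 5 states tracking how much of the suffix `qppp` has currently been matched. A product state is a pair (one from each), accepting exactly when both do.
A 12-state machine:
          p    q  
>  s0     s1   s2 
   s1     s1   s3 
   s2     s4   s2 
   s3     s4   s5 
   s4     s6   s3 
   s5     s7   s5 
   s6     s8   s3 
   s7     s9   s5 
 * s8     s1   s3 
   s9    s10   s5 
   s10   s11   s5 
   s11   s11   s5 
(> = start, * = accepting)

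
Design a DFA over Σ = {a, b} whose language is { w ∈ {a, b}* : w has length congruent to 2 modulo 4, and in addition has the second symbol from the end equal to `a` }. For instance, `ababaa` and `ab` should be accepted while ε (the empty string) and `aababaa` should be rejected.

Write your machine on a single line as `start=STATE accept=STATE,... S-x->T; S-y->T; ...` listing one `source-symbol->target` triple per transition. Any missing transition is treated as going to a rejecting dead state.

start=q0; accept=q3; q0-a->q1; q0-b->q2; q1-a->q3; q1-b->q3; q2-a->q4; q2-b->q4; q3-a->q5; q3-b->q5; q4-a->q5; q4-b->q5; q5-a->q0; q5-b->q0

Handle the two conditions separately and then intersect. One (4 states) tracks the input length modulo 4; the other (7 states) tracks the last 2 symbols read. Each combined state is a pair, one component from each; accept when both components accept. Minimizing collapses redundant product states.
A 6-state machine:
        a   b  
>  q0   q1  q2 
   q1   q3  q3 
   q2   q4  q4 
 * q3   q5  q5 
   q4   q5  q5 
   q5   q0  q0 
(> = start, * = accepting)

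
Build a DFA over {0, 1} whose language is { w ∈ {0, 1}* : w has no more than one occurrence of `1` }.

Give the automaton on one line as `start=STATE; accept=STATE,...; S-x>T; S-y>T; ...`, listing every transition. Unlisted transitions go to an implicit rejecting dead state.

start=q0; accept=q0,q1; q0-0>q0; q0-1>q1; q1-0>q1; q1-1>q2; q2-0>q2; q2-1>q2

Count `1`s, saturating at 2: state q0 means no `1` yet, q1 means one `1` seen, q2 means more than one. Each `1` increments (capped at q2); other symbols loop. Accept from {q0, q1}.
With 3 states:
        0   1  
>* q0   q0  q1 
 * q1   q1  q2 
   q2   q2  q2 
(> = start, * = accepting)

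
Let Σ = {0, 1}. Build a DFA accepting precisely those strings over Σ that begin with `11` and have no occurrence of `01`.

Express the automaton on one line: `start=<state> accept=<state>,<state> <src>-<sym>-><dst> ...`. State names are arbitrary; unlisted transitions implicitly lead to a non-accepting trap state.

start=A accept=D,E A-0->B A-1->C B-0->B B-1->B C-0->B C-1->D D-0->E D-1->D E-0->E E-1->B

Handle the two conditions separately and then intersect. One (4 states) tracks whether the input so far still matches the prefix `11`; the other (3 states) tracks partial matches of the forbidden pattern `01`. Each combined state is a pair, one component from each; accept when both components accept. After merging equivalent states the machine shrinks.
5 states suffice.
       0  1 
>  A   B  C 
   B   B  B 
   C   B  D 
 * D   E  D 
 * E   E  B 
(> = start, * = accepting)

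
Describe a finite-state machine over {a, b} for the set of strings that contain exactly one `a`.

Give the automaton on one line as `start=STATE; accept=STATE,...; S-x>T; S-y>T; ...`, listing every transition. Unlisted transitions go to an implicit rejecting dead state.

Count `a`s, saturating at 2: state s0 means no `a` yet, s1 means one `a` seen, s2 means more than one. Each `a` increments (capped at s2); other symbols loop. Accept from {s1}.
3 states suffice.
        a   b  
>  s0   s1  s0 
 * s1   s2  s1 
   s2   s2  s2 
(> = start, * = accepting)

start=s0; accept=s1; s0-a>s1; s0-b>s0; s1-a>s2; s1-b>s1; s2-a>s2; s2-b>s2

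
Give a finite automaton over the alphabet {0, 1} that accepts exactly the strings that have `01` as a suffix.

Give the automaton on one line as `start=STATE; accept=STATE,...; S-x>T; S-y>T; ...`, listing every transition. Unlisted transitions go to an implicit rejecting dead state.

start=S0; accept=S2; S0-0>S1; S0-1>S0; S1-0>S1; S1-1>S2; S2-0>S1; S2-1>S0

Remember how much of `01` the current input suffix matches. State S0 means no match yet; S1 means the last symbol is `0`; S2 means the last 2 symbols are `01`. Only S2 accepts. On a mismatch, fall back to the longest proper suffix that is still a prefix of `01`.
A 3-state machine:
        0   1  
>  S0   S1  S0 
   S1   S1  S2 
 * S2   S1  S0 
(> = start, * = accepting)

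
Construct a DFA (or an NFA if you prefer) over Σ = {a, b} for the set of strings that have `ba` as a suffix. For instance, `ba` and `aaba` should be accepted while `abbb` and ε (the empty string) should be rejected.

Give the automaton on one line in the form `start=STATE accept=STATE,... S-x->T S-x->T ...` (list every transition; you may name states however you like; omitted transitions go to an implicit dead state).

start=q0 accept=q2 q0-a->q0 q0-b->q1 q1-a->q2 q1-b->q1 q2-a->q0 q2-b->q1

Let each state record the length of the longest suffix of the input read so far that is also a prefix of `ba`. q1 means the last symbol is `b`; q2 means the last 2 symbols are `ba`. Accept only at q2, where the string currently ends in `ba`.
3 states suffice.
        a   b  
>  q0   q0  q1 
   q1   q2  q1 
 * q2   q0  q1 
(> = start, * = accepting)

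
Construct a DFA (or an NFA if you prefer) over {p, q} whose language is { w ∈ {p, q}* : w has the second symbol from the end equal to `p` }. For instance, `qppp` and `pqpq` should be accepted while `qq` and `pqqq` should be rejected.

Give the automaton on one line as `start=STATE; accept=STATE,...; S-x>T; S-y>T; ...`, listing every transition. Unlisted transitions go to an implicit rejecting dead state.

Because acceptance depends on a position counted from the end, the machine has to buffer the most recent 2 symbols. Make each state the string of the last up-to-2 symbols read; on input `x` shift the window left and append `x`. Accept when the buffered window has length 2 and begins with `p`.
7 states suffice.
        p   q  
>  S0   S1  S2 
   S1   S3  S4 
   S2   S5  S6 
 * S3   S3  S4 
 * S4   S5  S6 
   S5   S3  S4 
   S6   S5  S6 
(> = start, * = accepting)

start=S0; accept=S3,S4; S0-p>S1; S0-q>S2; S1-p>S3; S1-q>S4; S2-p>S5; S2-q>S6; S3-p>S3; S3-q>S4; S4-p>S5; S4-q>S6; S5-p>S3; S5-q>S4; S6-p>S5; S6-q>S6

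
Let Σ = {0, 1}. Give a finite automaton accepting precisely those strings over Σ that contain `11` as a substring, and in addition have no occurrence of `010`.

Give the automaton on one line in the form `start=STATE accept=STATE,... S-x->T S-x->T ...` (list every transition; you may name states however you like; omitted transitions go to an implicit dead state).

Handle the two conditions separately and then intersect. One (3 states) tracks whether and how much of `11` has been seen; the other (4 states) tracks partial matches of the forbidden pattern `010`. Each combined state is a pair, one component from each; accept when both components accept. Minimizing collapses redundant product states.
An 8-state machine:
        0   1  
>  q0   q1  q2 
   q1   q1  q3 
   q2   q1  q4 
   q3   q5  q4 
 * q4   q6  q4 
   q5   q5  q5 
 * q6   q6  q7 
 * q7   q5  q4 
(> = start, * = accepting)

start=q0 accept=q4,q6,q7 q0-0->q1 q0-1->q2 q1-0->q1 q1-1->q3 q2-0->q1 q2-1->q4 q3-0->q5 q3-1->q4 q4-0->q6 q4-1->q4 q5-0->q5 q5-1->q5 q6-0->q6 q6-1->q7 q7-0->q5 q7-1->q4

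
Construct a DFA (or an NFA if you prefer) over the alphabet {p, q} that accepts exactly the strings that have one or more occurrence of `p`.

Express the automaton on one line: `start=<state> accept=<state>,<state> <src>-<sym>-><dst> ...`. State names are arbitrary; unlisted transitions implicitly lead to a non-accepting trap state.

Count `p`s, saturating at 2: state A means no `p` yet, B means one `p` seen, C means more than one. Each `p` increments (capped at C); other symbols loop. Accept from {B, C}.
A 3-state machine:
       p  q 
>  A   B  A 
 * B   C  B 
 * C   C  C 
(> = start, * = accepting)

start=A accept=B,C A-p->B A-q->A B-p->C B-q->B C-p->C C-q->C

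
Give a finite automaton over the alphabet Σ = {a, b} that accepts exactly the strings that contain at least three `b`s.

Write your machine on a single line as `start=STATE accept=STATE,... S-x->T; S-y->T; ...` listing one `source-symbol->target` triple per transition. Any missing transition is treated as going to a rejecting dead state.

Count `b`s, saturating at 4: states q0 through q3 mean 0 through 3 `b`s seen; q4 means more than 3. Each `b` increments (capped at q4); other symbols loop. Accept from {q3, q4}.
A 5-state machine:
        a   b  
>  q0   q0  q1 
   q1   q1  q2 
   q2   q2  q3 
 * q3   q3  q4 
 * q4   q4  q4 
(> = start, * = accepting)

start=q0; accept=q3,q4; q0-a->q0; q0-b->q1; q1-a->q1; q1-b->q2; q2-a->q2; q2-b->q3; q3-a->q3; q3-b->q4; q4-a->q4; q4-b->q4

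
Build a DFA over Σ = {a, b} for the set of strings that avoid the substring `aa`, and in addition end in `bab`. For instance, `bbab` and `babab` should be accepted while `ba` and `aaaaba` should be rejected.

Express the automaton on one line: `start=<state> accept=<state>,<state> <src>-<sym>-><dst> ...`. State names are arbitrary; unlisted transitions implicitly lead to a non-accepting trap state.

start=S0 accept=S5 S0-a->S1 S0-b->S2 S1-a->S3 S1-b->S2 S2-a->S4 S2-b->S2 S3-a->S3 S3-b->S3 S4-a->S3 S4-b->S5 S5-a->S4 S5-b->S2

Run two small machines in parallel and take their product. The first has 3 states tracking partial matches of the forbidden pattern `aa`; the second has 4 states tracking how much of the suffix `bab` has currently been matched. A product state is a pair (one from each), accepting exactly when both do. Equivalent product states are then merged.
        a   b  
>  S0   S1  S2 
   S1   S3  S2 
   S2   S4  S2 
   S3   S3  S3 
   S4   S3  S5 
 * S5   S4  S2 
(> = start, * = accepting)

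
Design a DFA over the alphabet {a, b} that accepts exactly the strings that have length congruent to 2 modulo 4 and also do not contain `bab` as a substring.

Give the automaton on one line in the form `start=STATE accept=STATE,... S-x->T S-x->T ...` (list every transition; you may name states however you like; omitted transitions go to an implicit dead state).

start=s0 accept=s3,s4,s5 s0-a->s1 s0-b->s2 s1-a->s3 s1-b->s4 s2-a->s5 s2-b->s4 s3-a->s6 s3-b->s7 s4-a->s8 s4-b->s7 s5-a->s6 s5-b->s9 s6-a->s0 s6-b->s10 s7-a->s11 s7-b->s10 s8-a->s0 s8-b->s9 s9-a->s9 s9-b->s9 s10-a->s12 s10-b->s2 s11-a->s1 s11-b->s9 s12-a->s3 s12-b->s9

Run two small machines in parallel and take their product. The first has 4 states tracking the input length modulo 4; the second has 4 states tracking partial matches of the forbidden pattern `bab`. A product state is a pair (one from each), accepting exactly when both do. After merging equivalent states the machine shrinks.
A 13-state machine:
          a    b  
>  s0     s1   s2 
   s1     s3   s4 
   s2     s5   s4 
 * s3     s6   s7 
 * s4     s8   s7 
 * s5     s6   s9 
   s6     s0  s10 
   s7    s11  s10 
   s8     s0   s9 
   s9     s9   s9 
   s10   s12   s2 
   s11    s1   s9 
   s12    s3   s9 
(> = start, * = accepting)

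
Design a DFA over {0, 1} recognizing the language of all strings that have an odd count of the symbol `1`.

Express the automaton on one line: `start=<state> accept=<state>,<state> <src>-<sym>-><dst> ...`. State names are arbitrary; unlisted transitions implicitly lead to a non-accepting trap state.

The only thing that matters is how many `1`s have appeared, reduced mod 2. Use one state per residue: S0 for 0, …, S1 for 1. Reading `1` moves to the next residue; anything else stays put. S1 is accepting.
A 2-state machine:
        0   1  
>  S0   S0  S1 
 * S1   S1  S0 
(> = start, * = accepting)

start=S0 accept=S1 S0-0->S0 S0-1->S1 S1-0->S1 S1-1->S0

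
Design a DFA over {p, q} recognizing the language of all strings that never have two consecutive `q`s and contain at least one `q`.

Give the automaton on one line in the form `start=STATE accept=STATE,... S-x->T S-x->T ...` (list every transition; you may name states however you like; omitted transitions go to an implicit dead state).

start=s0 accept=s1,s2 s0-p->s0 s0-q->s1 s1-p->s2 s1-q->s3 s2-p->s2 s2-q->s1 s3-p->s3 s3-q->s3

Build one automaton per condition and run them in lockstep. One (3 states) tracks partial matches of the forbidden pattern `qq`; the other (3 states) tracks the count of `q`s, saturating at 2. Each combined state is a pair, one component from each; accept when both components accept. Minimizing collapses redundant product states.
A 4-state machine:
        p   q  
>  s0   s0  s1 
 * s1   s2  s3 
 * s2   s2  s1 
   s3   s3  s3 
(> = start, * = accepting)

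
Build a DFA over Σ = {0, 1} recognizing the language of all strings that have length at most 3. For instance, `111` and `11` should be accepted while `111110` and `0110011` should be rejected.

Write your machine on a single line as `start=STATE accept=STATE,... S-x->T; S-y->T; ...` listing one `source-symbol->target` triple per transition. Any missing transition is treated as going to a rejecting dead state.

We only need to distinguish lengths 0, 1, …, 3, and '>3'. Chain q0 → q1 → q2 → q3 → q4 on every symbol, with q4 looping. Accepting states: {q0, q1, q2, q3}.
With 5 states:
        0   1  
>* q0   q1  q1 
 * q1   q2  q2 
 * q2   q3  q3 
 * q3   q4  q4 
   q4   q4  q4 
(> = start, * = accepting)

start=q0; accept=q0,q1,q2,q3; q0-0->q1; q0-1->q1; q1-0->q2; q1-1->q2; q2-0->q3; q2-1->q3; q3-0->q4; q3-1->q4; q4-0->q4; q4-1->q4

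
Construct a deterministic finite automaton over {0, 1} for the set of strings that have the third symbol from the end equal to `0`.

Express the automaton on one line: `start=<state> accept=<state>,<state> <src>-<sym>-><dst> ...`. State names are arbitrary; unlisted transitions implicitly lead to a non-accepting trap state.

A DFA must remember the last 3 symbols (since which symbol is third-to-last isn't known until the input ends). Use one state per possible window of the last ≤3 symbols; accept from those whose window starts with `0`.
          0    1  
>  S0     S1   S2 
   S1     S3   S4 
   S2     S5   S6 
   S3     S7   S8 
   S4     S9  S10 
   S5    S11  S12 
   S6    S13  S14 
 * S7     S7   S8 
 * S8     S9  S10 
 * S9    S11  S12 
 * S10   S13  S14 
   S11    S7   S8 
   S12    S9  S10 
   S13   S11  S12 
   S14   S13  S14 
(> = start, * = accepting)

start=S0 accept=S7,S8,S9,S10 S0-0->S1 S0-1->S2 S1-0->S3 S1-1->S4 S2-0->S5 S2-1->S6 S3-0->S7 S3-1->S8 S4-0->S9 S4-1->S10 S5-0->S11 S5-1->S12 S6-0->S13 S6-1->S14 S7-0->S7 S7-1->S8 S8-0->S9 S8-1->S10 S9-0->S11 S9-1->S12 S10-0->S13 S10-1->S14 S11-0->S7 S11-1->S8 S12-0->S9 S12-1->S10 S13-0->S11 S13-1->S12 S14-0->S13 S14-1->S14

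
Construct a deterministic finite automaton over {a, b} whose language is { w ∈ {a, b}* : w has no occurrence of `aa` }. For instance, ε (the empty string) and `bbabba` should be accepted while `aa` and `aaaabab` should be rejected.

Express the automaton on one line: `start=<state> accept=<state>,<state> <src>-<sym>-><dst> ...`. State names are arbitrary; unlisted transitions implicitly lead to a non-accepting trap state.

start=s0 accept=s0,s1 s0-a->s1 s0-b->s0 s1-a->s2 s1-b->s0 s2-a->s2 s2-b->s2

This is the complement of 'contains `aa`'. Use the same substring-matching states — s0 through s2 holding how much of `aa` has just been matched — but flip the accepting set: everything except the trap s2 accepts.
A 3-state machine:
        a   b  
>* s0   s1  s0 
 * s1   s2  s0 
   s2   s2  s2 
(> = start, * = accepting)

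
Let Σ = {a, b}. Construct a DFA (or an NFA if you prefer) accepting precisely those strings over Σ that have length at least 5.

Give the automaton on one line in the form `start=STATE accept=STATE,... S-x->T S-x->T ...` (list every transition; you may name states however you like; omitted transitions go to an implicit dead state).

We only need to distinguish lengths 0, 1, …, 5, and '>5'. Chain s0 → s1 → s2 → s3 → s4 → s5 → s6 on every symbol, with s6 looping. Accepting states: {s5, s6}.
        a   b  
>  s0   s1  s1 
   s1   s2  s2 
   s2   s3  s3 
   s3   s4  s4 
   s4   s5  s5 
 * s5   s6  s6 
 * s6   s6  s6 
(> = start, * = accepting)

start=s0 accept=s5,s6 s0-a->s1 s0-b->s1 s1-a->s2 s1-b->s2 s2-a->s3 s2-b->s3 s3-a->s4 s3-b->s4 s4-a->s5 s4-b->s5 s5-a->s6 s5-b->s6 s6-a->s6 s6-b->s6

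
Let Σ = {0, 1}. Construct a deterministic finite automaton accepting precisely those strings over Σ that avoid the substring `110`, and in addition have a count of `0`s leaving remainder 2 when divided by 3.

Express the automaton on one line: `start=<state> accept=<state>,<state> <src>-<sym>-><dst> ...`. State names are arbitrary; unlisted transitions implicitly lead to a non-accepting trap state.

Run two small machines in parallel and take their product. One (4 states) tracks partial matches of the forbidden pattern `110`; the other (3 states) tracks the count of `0`s modulo 3. Each combined state is a pair, one component from each; accept when both components accept. Equivalent product states are then merged.
8 states suffice.
        0   1  
>  q0   q1  q2 
   q1   q3  q4 
   q2   q1  q5 
 * q3   q0  q6 
   q4   q3  q5 
   q5   q5  q5 
 * q6   q0  q7 
 * q7   q5  q7 
(> = start, * = accepting)

start=q0 accept=q3,q6,q7 q0-0->q1 q0-1->q2 q1-0->q3 q1-1->q4 q2-0->q1 q2-1->q5 q3-0->q0 q3-1->q6 q4-0->q3 q4-1->q5 q5-0->q5 q5-1->q5 q6-0->q0 q6-1->q7 q7-0->q5 q7-1->q7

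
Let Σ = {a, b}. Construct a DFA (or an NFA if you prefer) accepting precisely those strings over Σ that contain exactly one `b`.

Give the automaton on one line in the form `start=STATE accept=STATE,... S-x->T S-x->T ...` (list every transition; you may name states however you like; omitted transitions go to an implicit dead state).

start=s0 accept=s1 s0-a->s0 s0-b->s1 s1-a->s1 s1-b->s2 s2-a->s2 s2-b->s2

Only the number of `b`s matters, and only up to 2. Make a chain s0 → s1 → s2 advanced by each `b` (with s2 absorbing); every other symbol self-loops. The accepting set is {s1}.
A 3-state machine:
        a   b  
>  s0   s0  s1 
 * s1   s1  s2 
   s2   s2  s2 
(> = start, * = accepting)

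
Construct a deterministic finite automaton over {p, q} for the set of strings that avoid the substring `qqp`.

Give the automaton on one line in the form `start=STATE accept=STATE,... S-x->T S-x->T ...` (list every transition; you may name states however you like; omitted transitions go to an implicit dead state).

This is the complement of 'contains `qqp`'. Use the same substring-matching states — s0 through s3 holding how much of `qqp` has just been matched — but flip the accepting set: everything except the trap s3 accepts.
A 4-state machine:
        p   q  
>* s0   s0  s1 
 * s1   s0  s2 
 * s2   s3  s2 
   s3   s3  s3 
(> = start, * = accepting)

start=s0 accept=s0,s1,s2 s0-p->s0 s0-q->s1 s1-p->s0 s1-q->s2 s2-p->s3 s2-q->s2 s3-p->s3 s3-q->s3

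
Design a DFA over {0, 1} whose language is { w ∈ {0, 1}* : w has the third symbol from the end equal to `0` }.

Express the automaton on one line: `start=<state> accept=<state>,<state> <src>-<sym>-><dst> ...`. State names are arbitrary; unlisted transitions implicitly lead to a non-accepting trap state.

start=q0 accept=q7,q8,q9,q10 q0-0->q1 q0-1->q2 q1-0->q3 q1-1->q4 q2-0->q5 q2-1->q6 q3-0->q7 q3-1->q8 q4-0->q9 q4-1->q10 q5-0->q11 q5-1->q12 q6-0->q13 q6-1->q14 q7-0->q7 q7-1->q8 q8-0->q9 q8-1->q10 q9-0->q11 q9-1->q12 q10-0->q13 q10-1->q14 q11-0->q7 q11-1->q8 q12-0->q9 q12-1->q10 q13-0->q11 q13-1->q12 q14-0->q13 q14-1->q14

Because acceptance depends on a position counted from the end, the machine has to buffer the most recent 3 symbols. Make each state the string of the last up-to-3 symbols read; on input `x` shift the window left and append `x`. Accept when the buffered window has length 3 and begins with `0`.
A 15-state machine:
          0    1  
>  q0     q1   q2 
   q1     q3   q4 
   q2     q5   q6 
   q3     q7   q8 
   q4     q9  q10 
   q5    q11  q12 
   q6    q13  q14 
 * q7     q7   q8 
 * q8     q9  q10 
 * q9    q11  q12 
 * q10   q13  q14 
   q11    q7   q8 
   q12    q9  q10 
   q13   q11  q12 
   q14   q13  q14 
(> = start, * = accepting)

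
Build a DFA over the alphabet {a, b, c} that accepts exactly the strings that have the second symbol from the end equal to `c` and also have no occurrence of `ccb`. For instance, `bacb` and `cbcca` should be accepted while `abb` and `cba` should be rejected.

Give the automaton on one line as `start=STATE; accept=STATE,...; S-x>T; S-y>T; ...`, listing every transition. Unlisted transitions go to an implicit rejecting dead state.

start=s0; accept=s2,s3; s0-a>s0; s0-b>s0; s0-c>s1; s1-a>s2; s1-b>s2; s1-c>s3; s2-a>s0; s2-b>s0; s2-c>s1; s3-a>s2; s3-b>s4; s3-c>s3; s4-a>s4; s4-b>s4; s4-c>s4

Handle the two conditions separately and then intersect. The first has 13 states tracking the last 2 symbols read; the second has 4 states tracking partial matches of the forbidden pattern `ccb`. A product state is a pair (one from each), accepting exactly when both do. Minimizing collapses redundant product states.
5 states suffice.
        a   b   c  
>  s0   s0  s0  s1 
   s1   s2  s2  s3 
 * s2   s0  s0  s1 
 * s3   s2  s4  s3 
   s4   s4  s4  s4 
(> = start, * = accepting)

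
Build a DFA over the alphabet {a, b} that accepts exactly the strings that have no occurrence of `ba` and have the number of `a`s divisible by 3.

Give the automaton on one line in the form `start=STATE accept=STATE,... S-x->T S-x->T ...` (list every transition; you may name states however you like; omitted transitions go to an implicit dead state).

Build one automaton per condition and run them in lockstep. One (3 states) tracks partial matches of the forbidden pattern `ba`; the other (3 states) tracks the count of `a`s modulo 3. Each combined state is a pair, one component from each; accept when both components accept.
9 states suffice.
        a   b  
>* q0   q1  q2 
   q1   q3  q4 
 * q2   q5  q2 
   q3   q0  q6 
   q4   q7  q4 
   q5   q7  q5 
   q6   q8  q6 
   q7   q8  q7 
   q8   q5  q8 
(> = start, * = accepting)

start=q0 accept=q0,q2 q0-a->q1 q0-b->q2 q1-a->q3 q1-b->q4 q2-a->q5 q2-b->q2 q3-a->q0 q3-b->q6 q4-a->q7 q4-b->q4 q5-a->q7 q5-b->q5 q6-a->q8 q6-b->q6 q7-a->q8 q7-b->q7 q8-a->q5 q8-b->q8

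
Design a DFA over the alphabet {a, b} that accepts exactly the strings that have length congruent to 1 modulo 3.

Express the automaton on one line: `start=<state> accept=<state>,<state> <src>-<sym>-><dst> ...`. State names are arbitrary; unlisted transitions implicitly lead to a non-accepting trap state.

start=s0 accept=s1 s0-a->s1 s0-b->s1 s1-a->s2 s1-b->s2 s2-a->s0 s2-b->s0

Count input length modulo 3: every symbol advances one step around the cycle s0 → s1 → s2 → s0. Accept at s1.
With 3 states:
        a   b  
>  s0   s1  s1 
 * s1   s2  s2 
   s2   s0  s0 
(> = start, * = accepting)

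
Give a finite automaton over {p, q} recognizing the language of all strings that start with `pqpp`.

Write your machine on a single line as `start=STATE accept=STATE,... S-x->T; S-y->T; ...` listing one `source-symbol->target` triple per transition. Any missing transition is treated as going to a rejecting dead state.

start=S0; accept=S4; S0-p->S1; S0-q->S5; S1-p->S5; S1-q->S2; S2-p->S3; S2-q->S5; S3-p->S4; S3-q->S5; S4-p->S4; S4-q->S4; S5-p->S5; S5-q->S5

Check the first 4 symbols one by one: S0 through S3 record how many have matched `pqpp` so far; any wrong symbol goes to the dead state S5. After all 4 match we enter the accepting sink S4.
With 6 states:
        p   q  
>  S0   S1  S5 
   S1   S5  S2 
   S2   S3  S5 
   S3   S4  S5 
 * S4   S4  S4 
   S5   S5  S5 
(> = start, * = accepting)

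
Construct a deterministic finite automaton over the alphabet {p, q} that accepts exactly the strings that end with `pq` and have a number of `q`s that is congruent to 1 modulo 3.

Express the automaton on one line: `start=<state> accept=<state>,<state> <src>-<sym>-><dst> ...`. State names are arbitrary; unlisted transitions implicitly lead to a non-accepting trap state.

Handle the two conditions separately and then intersect. One (3 states) tracks how much of the suffix `pq` has currently been matched; the other (3 states) tracks the count of `q`s modulo 3. Each combined state is a pair, one component from each; accept when both components accept. Equivalent product states are then merged.
       p  q 
>  A   B  C 
   B   B  D 
   C   C  E 
 * D   C  E 
   E   E  A 
(> = start, * = accepting)

start=A accept=D A-p->B A-q->C B-p->B B-q->D C-p->C C-q->E D-p->C D-q->E E-p->E E-q->A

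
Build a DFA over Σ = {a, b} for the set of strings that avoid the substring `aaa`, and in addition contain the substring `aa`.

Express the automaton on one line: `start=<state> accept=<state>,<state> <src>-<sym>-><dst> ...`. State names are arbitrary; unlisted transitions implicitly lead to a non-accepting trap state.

Handle the two conditions separately and then intersect. The first has 4 states tracking partial matches of the forbidden pattern `aaa`; the second has 3 states tracking whether and how much of `aa` has been seen. A product state is a pair (one from each), accepting exactly when both do.
6 states suffice.
        a   b  
>  s0   s1  s0 
   s1   s2  s0 
 * s2   s3  s4 
   s3   s3  s3 
 * s4   s5  s4 
 * s5   s2  s4 
(> = start, * = accepting)

start=s0 accept=s2,s4,s5 s0-a->s1 s0-b->s0 s1-a->s2 s1-b->s0 s2-a->s3 s2-b->s4 s3-a->s3 s3-b->s3 s4-a->s5 s4-b->s4 s5-a->s2 s5-b->s4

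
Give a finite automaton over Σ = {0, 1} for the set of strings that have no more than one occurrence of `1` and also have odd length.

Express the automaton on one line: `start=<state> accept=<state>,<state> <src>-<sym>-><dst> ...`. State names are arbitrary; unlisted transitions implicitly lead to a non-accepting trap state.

start=q0 accept=q1,q2 q0-0->q1 q0-1->q2 q1-0->q0 q1-1->q3 q2-0->q3 q2-1->q4 q3-0->q2 q3-1->q4 q4-0->q4 q4-1->q4

Build one automaton per condition and run them in lockstep. One (3 states) tracks the count of `1`s, saturating at 2; the other (2 states) tracks the input length modulo 2. Each combined state is a pair, one component from each; accept when both components accept. After merging equivalent states the machine shrinks.
With 5 states:
        0   1  
>  q0   q1  q2 
 * q1   q0  q3 
 * q2   q3  q4 
   q3   q2  q4 
   q4   q4  q4 
(> = start, * = accepting)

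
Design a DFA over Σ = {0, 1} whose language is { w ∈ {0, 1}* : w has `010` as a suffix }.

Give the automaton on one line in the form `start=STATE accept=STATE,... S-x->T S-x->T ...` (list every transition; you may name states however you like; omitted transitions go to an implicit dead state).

start=S0 accept=S3 S0-0->S1 S0-1->S0 S1-0->S1 S1-1->S2 S2-0->S3 S2-1->S0 S3-0->S1 S3-1->S2

Let each state record the length of the longest suffix of the input read so far that is also a prefix of `010`. S1 means the last symbol is `0`; S2 means the last 2 symbols are `01`; S3 means the last 3 symbols are `010`. Accept only at S3, where the string currently ends in `010`.
        0   1  
>  S0   S1  S0 
   S1   S1  S2 
   S2   S3  S0 
 * S3   S1  S2 
(> = start, * = accepting)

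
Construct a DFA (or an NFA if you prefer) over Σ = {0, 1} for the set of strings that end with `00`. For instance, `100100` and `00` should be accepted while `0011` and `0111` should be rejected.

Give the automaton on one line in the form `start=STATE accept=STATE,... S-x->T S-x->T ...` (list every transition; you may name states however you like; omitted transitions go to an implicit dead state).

Remember how much of `00` the current input suffix matches. State q0 means no match yet; q1 means the last symbol is `0`; q2 means the last 2 symbols are `00`. Only q2 accepts. On a mismatch, fall back to the longest proper suffix that is still a prefix of `00`.
A 3-state machine:
        0   1  
>  q0   q1  q0 
   q1   q2  q0 
 * q2   q2  q0 
(> = start, * = accepting)

start=q0 accept=q2 q0-0->q1 q0-1->q0 q1-0->q2 q1-1->q0 q2-0->q2 q2-1->q0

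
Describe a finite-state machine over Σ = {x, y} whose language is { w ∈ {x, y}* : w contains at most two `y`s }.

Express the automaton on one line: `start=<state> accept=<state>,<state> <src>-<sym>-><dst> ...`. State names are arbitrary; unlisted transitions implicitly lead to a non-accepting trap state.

Count `y`s, saturating at 3: states q0 through q2 mean 0 through 2 `y`s seen; q3 means more than 2. Each `y` increments (capped at q3); other symbols loop. Accept from {q0, q1, q2}.
A 4-state machine:
        x   y  
>* q0   q0  q1 
 * q1   q1  q2 
 * q2   q2  q3 
   q3   q3  q3 
(> = start, * = accepting)

start=q0 accept=q0,q1,q2 q0-x->q0 q0-y->q1 q1-x->q1 q1-y->q2 q2-x->q2 q2-y->q3 q3-x->q3 q3-y->q3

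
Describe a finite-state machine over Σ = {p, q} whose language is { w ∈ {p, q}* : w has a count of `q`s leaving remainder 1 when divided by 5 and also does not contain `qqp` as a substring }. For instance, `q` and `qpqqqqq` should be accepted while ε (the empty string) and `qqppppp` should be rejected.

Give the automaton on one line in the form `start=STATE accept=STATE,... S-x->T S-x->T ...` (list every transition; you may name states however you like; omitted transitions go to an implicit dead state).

start=A accept=B,C,M A-p->A A-q->B B-p->C B-q->D C-p->C C-q->E D-p->F D-q->G E-p->H E-q->G F-p->F F-q->F G-p->F G-q->I H-p->H H-q->J I-p->F I-q->K J-p->L J-q->I K-p->F K-q->M L-p->L L-q->N M-p->F M-q->D N-p->O N-q->K O-p->O O-q->P P-p->A P-q->M

Run two small machines in parallel and take their product. One (5 states) tracks the count of `q`s modulo 5; the other (4 states) tracks partial matches of the forbidden pattern `qqp`. Each combined state is a pair, one component from each; accept when both components accept. Minimizing collapses redundant product states.
With 16 states:
       p  q 
>  A   A  B 
 * B   C  D 
 * C   C  E 
   D   F  G 
   E   H  G 
   F   F  F 
   G   F  I 
   H   H  J 
   I   F  K 
   J   L  I 
   K   F  M 
   L   L  N 
 * M   F  D 
   N   O  K 
   O   O  P 
   P   A  M 
(> = start, * = accepting)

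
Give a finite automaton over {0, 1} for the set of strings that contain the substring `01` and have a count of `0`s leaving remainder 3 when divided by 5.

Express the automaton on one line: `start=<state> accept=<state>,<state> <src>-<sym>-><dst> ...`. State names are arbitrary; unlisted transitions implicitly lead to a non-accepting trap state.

start=q0 accept=q7 q0-0->q1 q0-1->q0 q1-0->q2 q1-1->q3 q2-0->q4 q2-1->q5 q3-0->q5 q3-1->q3 q4-0->q6 q4-1->q7 q5-0->q7 q5-1->q5 q6-0->q8 q6-1->q9 q7-0->q9 q7-1->q7 q8-0->q1 q8-1->q10 q9-0->q10 q9-1->q9 q10-0->q3 q10-1->q10

Build one automaton per condition and run them in lockstep. The first has 3 states tracking whether and how much of `01` has been seen; the second has 5 states tracking the count of `0`s modulo 5. A product state is a pair (one from each), accepting exactly when both do.
An 11-state machine:
          0    1  
>  q0     q1   q0 
   q1     q2   q3 
   q2     q4   q5 
   q3     q5   q3 
   q4     q6   q7 
   q5     q7   q5 
   q6     q8   q9 
 * q7     q9   q7 
   q8     q1  q10 
   q9    q10   q9 
   q10    q3  q10 
(> = start, * = accepting)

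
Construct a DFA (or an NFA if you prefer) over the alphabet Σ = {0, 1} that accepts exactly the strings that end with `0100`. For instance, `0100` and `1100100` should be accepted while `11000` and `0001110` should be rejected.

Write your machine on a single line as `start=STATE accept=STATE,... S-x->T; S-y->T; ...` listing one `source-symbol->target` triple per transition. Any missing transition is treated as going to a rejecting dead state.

start=s0; accept=s4; s0-0->s1; s0-1->s0; s1-0->s1; s1-1->s2; s2-0->s3; s2-1->s0; s3-0->s4; s3-1->s2; s4-0->s1; s4-1->s2

Remember how much of `0100` the current input suffix matches. State s0 means no match yet; s1 means the last symbol is `0`; s2 means the last 2 symbols are `01`; s3 means the last 3 symbols are `010`; s4 means the last 4 symbols are `0100`. Only s4 accepts. On a mismatch, fall back to the longest proper suffix that is still a prefix of `0100`.
        0   1  
>  s0   s1  s0 
   s1   s1  s2 
   s2   s3  s0 
   s3   s4  s2 
 * s4   s1  s2 
(> = start, * = accepting)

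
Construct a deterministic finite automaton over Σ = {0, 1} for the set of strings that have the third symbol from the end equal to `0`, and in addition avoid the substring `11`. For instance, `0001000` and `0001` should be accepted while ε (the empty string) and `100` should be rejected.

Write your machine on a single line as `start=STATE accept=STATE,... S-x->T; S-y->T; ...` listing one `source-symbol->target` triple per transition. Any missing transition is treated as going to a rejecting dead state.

start=s0; accept=s6,s7,s8; s0-0->s1; s0-1->s2; s1-0->s3; s1-1->s4; s2-0->s1; s2-1->s5; s3-0->s6; s3-1->s7; s4-0->s8; s4-1->s5; s5-0->s5; s5-1->s5; s6-0->s6; s6-1->s7; s7-0->s8; s7-1->s5; s8-0->s3; s8-1->s4

Run two small machines in parallel and take their product. One (15 states) tracks the last 3 symbols read; the other (3 states) tracks partial matches of the forbidden pattern `11`. Each combined state is a pair, one component from each; accept when both components accept. Equivalent product states are then merged.
        0   1  
>  s0   s1  s2 
   s1   s3  s4 
   s2   s1  s5 
   s3   s6  s7 
   s4   s8  s5 
   s5   s5  s5 
 * s6   s6  s7 
 * s7   s8  s5 
 * s8   s3  s4 
(> = start, * = accepting)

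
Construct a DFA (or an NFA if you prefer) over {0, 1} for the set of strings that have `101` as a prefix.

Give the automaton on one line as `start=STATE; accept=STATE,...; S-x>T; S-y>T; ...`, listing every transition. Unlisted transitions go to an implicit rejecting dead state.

Walk along `101` while the input agrees: from S0 take `1` to S1, and so on. Any deviation drops to the rejecting sink S4. Once S3 is reached the prefix is confirmed and every continuation is accepted.
With 5 states:
        0   1  
>  S0   S4  S1 
   S1   S2  S4 
   S2   S4  S3 
 * S3   S3  S3 
   S4   S4  S4 
(> = start, * = accepting)

start=S0; accept=S3; S0-0>S4; S0-1>S1; S1-0>S2; S1-1>S4; S2-0>S4; S2-1>S3; S3-0>S3; S3-1>S3; S4-0>S4; S4-1>S4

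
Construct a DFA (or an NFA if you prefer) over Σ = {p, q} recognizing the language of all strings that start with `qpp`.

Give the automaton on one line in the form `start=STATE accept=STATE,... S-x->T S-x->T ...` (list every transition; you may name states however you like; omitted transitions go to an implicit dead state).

Walk along `qpp` while the input agrees: from s0 take `q` to s1, and so on. Any deviation drops to the rejecting sink s4. Once s3 is reached the prefix is confirmed and every continuation is accepted.
A 5-state machine:
        p   q  
>  s0   s4  s1 
   s1   s2  s4 
   s2   s3  s4 
 * s3   s3  s3 
   s4   s4  s4 
(> = start, * = accepting)

start=s0 accept=s3 s0-p->s4 s0-q->s1 s1-p->s2 s1-q->s4 s2-p->s3 s2-q->s4 s3-p->s3 s3-q->s3 s4-p->s4 s4-q->s4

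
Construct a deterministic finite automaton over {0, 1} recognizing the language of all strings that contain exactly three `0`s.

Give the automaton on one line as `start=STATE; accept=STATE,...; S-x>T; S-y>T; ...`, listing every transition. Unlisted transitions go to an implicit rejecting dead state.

Only the number of `0`s matters, and only up to 4. Make a chain S0 → S1 → S2 → S3 → S4 advanced by each `0` (with S4 absorbing); every other symbol self-loops. The accepting set is {S3}.
With 5 states:
        0   1  
>  S0   S1  S0 
   S1   S2  S1 
   S2   S3  S2 
 * S3   S4  S3 
   S4   S4  S4 
(> = start, * = accepting)

start=S0; accept=S3; S0-0>S1; S0-1>S0; S1-0>S2; S1-1>S1; S2-0>S3; S2-1>S2; S3-0>S4; S3-1>S3; S4-0>S4; S4-1>S4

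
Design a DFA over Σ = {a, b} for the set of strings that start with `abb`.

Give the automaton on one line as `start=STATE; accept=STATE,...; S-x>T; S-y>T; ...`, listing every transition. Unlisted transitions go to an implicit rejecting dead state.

start=S0; accept=S3; S0-a>S1; S0-b>S4; S1-a>S4; S1-b>S2; S2-a>S4; S2-b>S3; S3-a>S3; S3-b>S3; S4-a>S4; S4-b>S4

Walk along `abb` while the input agrees: from S0 take `a` to S1, and so on. Any deviation drops to the rejecting sink S4. Once S3 is reached the prefix is confirmed and every continuation is accepted.
A 5-state machine:
        a   b  
>  S0   S1  S4 
   S1   S4  S2 
   S2   S4  S3 
 * S3   S3  S3 
   S4   S4  S4 
(> = start, * = accepting)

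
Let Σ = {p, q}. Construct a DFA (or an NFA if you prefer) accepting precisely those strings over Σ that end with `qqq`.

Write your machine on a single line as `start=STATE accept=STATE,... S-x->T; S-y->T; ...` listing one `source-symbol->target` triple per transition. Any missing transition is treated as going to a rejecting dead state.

Let each state record the length of the longest suffix of the input read so far that is also a prefix of `qqq`. S1 means the last symbol is `q`; S2 means the last 2 symbols are `qq`; S3 means the last 3 symbols are `qqq`. Accept only at S3, where the string currently ends in `qqq`.
A 4-state machine:
        p   q  
>  S0   S0  S1 
   S1   S0  S2 
   S2   S0  S3 
 * S3   S0  S3 
(> = start, * = accepting)

start=S0; accept=S3; S0-p->S0; S0-q->S1; S1-p->S0; S1-q->S2; S2-p->S0; S2-q->S3; S3-p->S0; S3-q->S3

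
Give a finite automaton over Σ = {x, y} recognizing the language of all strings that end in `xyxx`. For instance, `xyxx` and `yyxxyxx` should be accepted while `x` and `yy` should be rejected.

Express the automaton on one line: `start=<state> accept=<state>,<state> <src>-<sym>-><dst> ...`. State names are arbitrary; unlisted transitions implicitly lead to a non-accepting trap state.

start=S0 accept=S4 S0-x->S1 S0-y->S0 S1-x->S1 S1-y->S2 S2-x->S3 S2-y->S0 S3-x->S4 S3-y->S2 S4-x->S1 S4-y->S2

Let each state record the length of the longest suffix of the input read so far that is also a prefix of `xyxx`. S1 means the last symbol is `x`; S2 means the last 2 symbols are `xy`; S3 means the last 3 symbols are `xyx`; S4 means the last 4 symbols are `xyxx`. Accept only at S4, where the string currently ends in `xyxx`.
A 5-state machine:
        x   y  
>  S0   S1  S0 
   S1   S1  S2 
   S2   S3  S0 
   S3   S4  S2 
 * S4   S1  S2 
(> = start, * = accepting)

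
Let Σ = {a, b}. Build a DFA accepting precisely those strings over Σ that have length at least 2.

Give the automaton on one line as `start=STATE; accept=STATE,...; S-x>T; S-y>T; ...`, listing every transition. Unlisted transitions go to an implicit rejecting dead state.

start=q0; accept=q2,q3; q0-a>q1; q0-b>q1; q1-a>q2; q1-b>q2; q2-a>q3; q2-b>q3; q3-a>q3; q3-b>q3

We only need to distinguish lengths 0, 1, …, 2, and '>2'. Chain q0 → q1 → q2 → q3 on every symbol, with q3 looping. Accepting states: {q2, q3}.
        a   b  
>  q0   q1  q1 
   q1   q2  q2 
 * q2   q3  q3 
 * q3   q3  q3 
(> = start, * = accepting)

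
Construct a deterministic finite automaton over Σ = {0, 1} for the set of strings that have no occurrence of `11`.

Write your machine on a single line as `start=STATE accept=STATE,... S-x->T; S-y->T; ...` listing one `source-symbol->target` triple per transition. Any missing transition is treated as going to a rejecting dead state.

start=s0; accept=s0,s1; s0-0->s0; s0-1->s1; s1-0->s0; s1-1->s2; s2-0->s2; s2-1->s2

This is the complement of 'contains `11`'. Use the same substring-matching states — s0 through s2 holding how much of `11` has just been matched — but flip the accepting set: everything except the trap s2 accepts.
With 3 states:
        0   1  
>* s0   s0  s1 
 * s1   s0  s2 
   s2   s2  s2 
(> = start, * = accepting)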